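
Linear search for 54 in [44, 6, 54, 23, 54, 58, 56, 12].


i=0: 44!=54
i=1: 6!=54
i=2: 54==54 found!

Found at 2, 3 comps


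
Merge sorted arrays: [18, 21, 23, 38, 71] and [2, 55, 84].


Take 2 from B
Take 18 from A
Take 21 from A
Take 23 from A
Take 38 from A
Take 55 from B
Take 71 from A

Merged: [2, 18, 21, 23, 38, 55, 71, 84]


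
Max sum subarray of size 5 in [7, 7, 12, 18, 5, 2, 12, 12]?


[0:5]: 49
[1:6]: 44
[2:7]: 49
[3:8]: 49

Max: 49 at [0:5]


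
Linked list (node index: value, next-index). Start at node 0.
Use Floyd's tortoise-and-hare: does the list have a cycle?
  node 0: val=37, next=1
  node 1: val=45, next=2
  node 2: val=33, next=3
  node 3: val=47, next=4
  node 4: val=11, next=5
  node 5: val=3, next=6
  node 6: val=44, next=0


Floyd's tortoise (slow, +1) and hare (fast, +2):
  init: slow=0, fast=0
  step 1: slow=1, fast=2
  step 2: slow=2, fast=4
  step 3: slow=3, fast=6
  step 4: slow=4, fast=1
  step 5: slow=5, fast=3
  step 6: slow=6, fast=5
  step 7: slow=0, fast=0
  slow == fast at node 0: cycle detected

Cycle: yes


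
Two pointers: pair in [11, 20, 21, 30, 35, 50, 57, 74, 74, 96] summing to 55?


lo=0(11)+hi=9(96)=107
lo=0(11)+hi=8(74)=85
lo=0(11)+hi=7(74)=85
lo=0(11)+hi=6(57)=68
lo=0(11)+hi=5(50)=61
lo=0(11)+hi=4(35)=46
lo=1(20)+hi=4(35)=55

Yes: 20+35=55


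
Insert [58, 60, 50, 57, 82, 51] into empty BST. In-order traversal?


Insert 58: root
Insert 60: R from 58
Insert 50: L from 58
Insert 57: L from 58 -> R from 50
Insert 82: R from 58 -> R from 60
Insert 51: L from 58 -> R from 50 -> L from 57

In-order: [50, 51, 57, 58, 60, 82]


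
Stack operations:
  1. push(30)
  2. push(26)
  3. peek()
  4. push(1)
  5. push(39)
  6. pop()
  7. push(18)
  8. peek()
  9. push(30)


push(30) -> [30]
push(26) -> [30, 26]
peek()->26
push(1) -> [30, 26, 1]
push(39) -> [30, 26, 1, 39]
pop()->39, [30, 26, 1]
push(18) -> [30, 26, 1, 18]
peek()->18
push(30) -> [30, 26, 1, 18, 30]

Final stack: [30, 26, 1, 18, 30]


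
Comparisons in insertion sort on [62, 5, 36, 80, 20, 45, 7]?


Algorithm: insertion sort
Input: [62, 5, 36, 80, 20, 45, 7]
Sorted: [5, 7, 20, 36, 45, 62, 80]

17


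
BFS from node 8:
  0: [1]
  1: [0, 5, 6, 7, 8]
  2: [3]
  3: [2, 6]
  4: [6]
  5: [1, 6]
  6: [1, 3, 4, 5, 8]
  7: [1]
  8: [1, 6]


Visit 8, enqueue [1, 6]
Visit 1, enqueue [0, 5, 7]
Visit 6, enqueue [3, 4]
Visit 0, enqueue []
Visit 5, enqueue []
Visit 7, enqueue []
Visit 3, enqueue [2]
Visit 4, enqueue []
Visit 2, enqueue []

BFS order: [8, 1, 6, 0, 5, 7, 3, 4, 2]


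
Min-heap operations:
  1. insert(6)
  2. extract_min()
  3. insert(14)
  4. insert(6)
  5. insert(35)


insert(6) -> [6]
extract_min()->6, []
insert(14) -> [14]
insert(6) -> [6, 14]
insert(35) -> [6, 14, 35]

Final heap: [6, 14, 35]


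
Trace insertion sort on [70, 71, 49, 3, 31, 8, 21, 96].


Initial: [70, 71, 49, 3, 31, 8, 21, 96]
Insert 71: [70, 71, 49, 3, 31, 8, 21, 96]
Insert 49: [49, 70, 71, 3, 31, 8, 21, 96]
Insert 3: [3, 49, 70, 71, 31, 8, 21, 96]
Insert 31: [3, 31, 49, 70, 71, 8, 21, 96]
Insert 8: [3, 8, 31, 49, 70, 71, 21, 96]
Insert 21: [3, 8, 21, 31, 49, 70, 71, 96]
Insert 96: [3, 8, 21, 31, 49, 70, 71, 96]

Sorted: [3, 8, 21, 31, 49, 70, 71, 96]


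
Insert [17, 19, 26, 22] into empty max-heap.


Insert 17: [17]
Insert 19: [19, 17]
Insert 26: [26, 17, 19]
Insert 22: [26, 22, 19, 17]

Final heap: [26, 22, 19, 17]


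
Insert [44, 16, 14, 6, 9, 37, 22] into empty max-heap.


Insert 44: [44]
Insert 16: [44, 16]
Insert 14: [44, 16, 14]
Insert 6: [44, 16, 14, 6]
Insert 9: [44, 16, 14, 6, 9]
Insert 37: [44, 16, 37, 6, 9, 14]
Insert 22: [44, 16, 37, 6, 9, 14, 22]

Final heap: [44, 16, 37, 6, 9, 14, 22]


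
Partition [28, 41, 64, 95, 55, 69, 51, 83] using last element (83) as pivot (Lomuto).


Pivot: 83
  28 <= 83: advance i (no swap)
  41 <= 83: advance i (no swap)
  64 <= 83: advance i (no swap)
  55 <= 83: swap -> [28, 41, 64, 55, 95, 69, 51, 83]
  69 <= 83: swap -> [28, 41, 64, 55, 69, 95, 51, 83]
  51 <= 83: swap -> [28, 41, 64, 55, 69, 51, 95, 83]
Place pivot at 6: [28, 41, 64, 55, 69, 51, 83, 95]

Partitioned: [28, 41, 64, 55, 69, 51, 83, 95]


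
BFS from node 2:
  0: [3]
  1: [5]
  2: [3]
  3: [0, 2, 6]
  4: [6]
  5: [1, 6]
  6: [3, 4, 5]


Visit 2, enqueue [3]
Visit 3, enqueue [0, 6]
Visit 0, enqueue []
Visit 6, enqueue [4, 5]
Visit 4, enqueue []
Visit 5, enqueue [1]
Visit 1, enqueue []

BFS order: [2, 3, 0, 6, 4, 5, 1]


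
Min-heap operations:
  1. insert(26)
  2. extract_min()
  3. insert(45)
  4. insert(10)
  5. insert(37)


insert(26) -> [26]
extract_min()->26, []
insert(45) -> [45]
insert(10) -> [10, 45]
insert(37) -> [10, 45, 37]

Final heap: [10, 45, 37]


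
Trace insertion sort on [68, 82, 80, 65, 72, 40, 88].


Initial: [68, 82, 80, 65, 72, 40, 88]
Insert 82: [68, 82, 80, 65, 72, 40, 88]
Insert 80: [68, 80, 82, 65, 72, 40, 88]
Insert 65: [65, 68, 80, 82, 72, 40, 88]
Insert 72: [65, 68, 72, 80, 82, 40, 88]
Insert 40: [40, 65, 68, 72, 80, 82, 88]
Insert 88: [40, 65, 68, 72, 80, 82, 88]

Sorted: [40, 65, 68, 72, 80, 82, 88]


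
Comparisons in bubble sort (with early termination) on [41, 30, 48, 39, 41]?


Algorithm: bubble sort (with early termination)
Input: [41, 30, 48, 39, 41]
Sorted: [30, 39, 41, 41, 48]

9


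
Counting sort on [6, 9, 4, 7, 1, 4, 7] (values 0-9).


Input: [6, 9, 4, 7, 1, 4, 7]
Counts: [0, 1, 0, 0, 2, 0, 1, 2, 0, 1]

Sorted: [1, 4, 4, 6, 7, 7, 9]


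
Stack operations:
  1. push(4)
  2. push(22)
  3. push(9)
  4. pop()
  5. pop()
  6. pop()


push(4) -> [4]
push(22) -> [4, 22]
push(9) -> [4, 22, 9]
pop()->9, [4, 22]
pop()->22, [4]
pop()->4, []

Final stack: []


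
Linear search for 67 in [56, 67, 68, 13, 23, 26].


i=0: 56!=67
i=1: 67==67 found!

Found at 1, 2 comps


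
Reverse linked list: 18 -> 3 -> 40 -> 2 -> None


Step 1: curr=18, set curr.next=prev(None) | reversed so far: 18
Step 2: curr=3, set curr.next=prev(18) | reversed so far: 3 -> 18
Step 3: curr=40, set curr.next=prev(3) | reversed so far: 40 -> 3 -> 18
Step 4: curr=2, set curr.next=prev(40) | reversed so far: 2 -> 40 -> 3 -> 18

2 -> 40 -> 3 -> 18 -> None


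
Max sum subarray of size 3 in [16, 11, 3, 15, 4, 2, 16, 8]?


[0:3]: 30
[1:4]: 29
[2:5]: 22
[3:6]: 21
[4:7]: 22
[5:8]: 26

Max: 30 at [0:3]


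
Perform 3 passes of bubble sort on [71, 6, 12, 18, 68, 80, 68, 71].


Initial: [71, 6, 12, 18, 68, 80, 68, 71]
Pass 1: [6, 12, 18, 68, 71, 68, 71, 80] (6 swaps)
Pass 2: [6, 12, 18, 68, 68, 71, 71, 80] (1 swaps)
Pass 3: [6, 12, 18, 68, 68, 71, 71, 80] (0 swaps)

After 3 passes: [6, 12, 18, 68, 68, 71, 71, 80]


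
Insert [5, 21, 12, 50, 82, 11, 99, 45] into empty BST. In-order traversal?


Insert 5: root
Insert 21: R from 5
Insert 12: R from 5 -> L from 21
Insert 50: R from 5 -> R from 21
Insert 82: R from 5 -> R from 21 -> R from 50
Insert 11: R from 5 -> L from 21 -> L from 12
Insert 99: R from 5 -> R from 21 -> R from 50 -> R from 82
Insert 45: R from 5 -> R from 21 -> L from 50

In-order: [5, 11, 12, 21, 45, 50, 82, 99]


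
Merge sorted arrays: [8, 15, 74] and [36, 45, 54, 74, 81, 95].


Take 8 from A
Take 15 from A
Take 36 from B
Take 45 from B
Take 54 from B
Take 74 from A

Merged: [8, 15, 36, 45, 54, 74, 74, 81, 95]


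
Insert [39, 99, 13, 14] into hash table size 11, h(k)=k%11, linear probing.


Insert 39: h=6 -> slot 6
Insert 99: h=0 -> slot 0
Insert 13: h=2 -> slot 2
Insert 14: h=3 -> slot 3

Table: [99, None, 13, 14, None, None, 39, None, None, None, None]


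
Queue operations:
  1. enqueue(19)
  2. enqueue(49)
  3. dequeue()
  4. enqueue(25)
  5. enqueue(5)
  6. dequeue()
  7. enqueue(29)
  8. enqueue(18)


enqueue(19) -> [19]
enqueue(49) -> [19, 49]
dequeue()->19, [49]
enqueue(25) -> [49, 25]
enqueue(5) -> [49, 25, 5]
dequeue()->49, [25, 5]
enqueue(29) -> [25, 5, 29]
enqueue(18) -> [25, 5, 29, 18]

Final queue: [25, 5, 29, 18]


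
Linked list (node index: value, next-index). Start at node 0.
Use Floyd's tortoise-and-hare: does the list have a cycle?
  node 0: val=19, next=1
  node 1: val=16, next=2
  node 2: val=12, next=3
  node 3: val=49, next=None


Floyd's tortoise (slow, +1) and hare (fast, +2):
  init: slow=0, fast=0
  step 1: slow=1, fast=2
  step 2: fast 2->3->None, no cycle

Cycle: no


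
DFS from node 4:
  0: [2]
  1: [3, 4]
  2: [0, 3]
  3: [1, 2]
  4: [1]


Visit 4, push [1]
Visit 1, push [3]
Visit 3, push [2]
Visit 2, push [0]
Visit 0, push []

DFS order: [4, 1, 3, 2, 0]


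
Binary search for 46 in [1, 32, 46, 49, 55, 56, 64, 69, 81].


Step 1: lo=0, hi=8, mid=4, val=55
Step 2: lo=0, hi=3, mid=1, val=32
Step 3: lo=2, hi=3, mid=2, val=46

Found at index 2


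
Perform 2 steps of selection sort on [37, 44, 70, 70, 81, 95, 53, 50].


Initial: [37, 44, 70, 70, 81, 95, 53, 50]
Step 1: min=37 at 0
  Swap: [37, 44, 70, 70, 81, 95, 53, 50]
Step 2: min=44 at 1
  Swap: [37, 44, 70, 70, 81, 95, 53, 50]

After 2 steps: [37, 44, 70, 70, 81, 95, 53, 50]


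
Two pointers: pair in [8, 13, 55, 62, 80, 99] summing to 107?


lo=0(8)+hi=5(99)=107

Yes: 8+99=107


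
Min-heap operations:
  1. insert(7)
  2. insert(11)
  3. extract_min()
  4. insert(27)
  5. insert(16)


insert(7) -> [7]
insert(11) -> [7, 11]
extract_min()->7, [11]
insert(27) -> [11, 27]
insert(16) -> [11, 27, 16]

Final heap: [11, 27, 16]


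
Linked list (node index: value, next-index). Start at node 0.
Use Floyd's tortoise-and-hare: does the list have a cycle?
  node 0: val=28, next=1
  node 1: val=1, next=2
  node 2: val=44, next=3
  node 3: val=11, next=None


Floyd's tortoise (slow, +1) and hare (fast, +2):
  init: slow=0, fast=0
  step 1: slow=1, fast=2
  step 2: fast 2->3->None, no cycle

Cycle: no


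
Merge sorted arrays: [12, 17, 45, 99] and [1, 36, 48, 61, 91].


Take 1 from B
Take 12 from A
Take 17 from A
Take 36 from B
Take 45 from A
Take 48 from B
Take 61 from B
Take 91 from B

Merged: [1, 12, 17, 36, 45, 48, 61, 91, 99]


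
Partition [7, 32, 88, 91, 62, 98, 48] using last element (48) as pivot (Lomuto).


Pivot: 48
  7 <= 48: advance i (no swap)
  32 <= 48: advance i (no swap)
Place pivot at 2: [7, 32, 48, 91, 62, 98, 88]

Partitioned: [7, 32, 48, 91, 62, 98, 88]


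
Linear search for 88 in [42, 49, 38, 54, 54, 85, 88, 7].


i=0: 42!=88
i=1: 49!=88
i=2: 38!=88
i=3: 54!=88
i=4: 54!=88
i=5: 85!=88
i=6: 88==88 found!

Found at 6, 7 comps


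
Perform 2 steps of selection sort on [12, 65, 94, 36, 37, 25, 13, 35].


Initial: [12, 65, 94, 36, 37, 25, 13, 35]
Step 1: min=12 at 0
  Swap: [12, 65, 94, 36, 37, 25, 13, 35]
Step 2: min=13 at 6
  Swap: [12, 13, 94, 36, 37, 25, 65, 35]

After 2 steps: [12, 13, 94, 36, 37, 25, 65, 35]


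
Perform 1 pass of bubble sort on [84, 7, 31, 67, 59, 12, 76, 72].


Initial: [84, 7, 31, 67, 59, 12, 76, 72]
Pass 1: [7, 31, 67, 59, 12, 76, 72, 84] (7 swaps)

After 1 pass: [7, 31, 67, 59, 12, 76, 72, 84]


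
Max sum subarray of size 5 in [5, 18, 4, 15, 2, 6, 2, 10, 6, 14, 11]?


[0:5]: 44
[1:6]: 45
[2:7]: 29
[3:8]: 35
[4:9]: 26
[5:10]: 38
[6:11]: 43

Max: 45 at [1:6]


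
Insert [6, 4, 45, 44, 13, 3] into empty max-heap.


Insert 6: [6]
Insert 4: [6, 4]
Insert 45: [45, 4, 6]
Insert 44: [45, 44, 6, 4]
Insert 13: [45, 44, 6, 4, 13]
Insert 3: [45, 44, 6, 4, 13, 3]

Final heap: [45, 44, 6, 4, 13, 3]


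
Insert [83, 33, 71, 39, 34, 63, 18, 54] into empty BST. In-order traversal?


Insert 83: root
Insert 33: L from 83
Insert 71: L from 83 -> R from 33
Insert 39: L from 83 -> R from 33 -> L from 71
Insert 34: L from 83 -> R from 33 -> L from 71 -> L from 39
Insert 63: L from 83 -> R from 33 -> L from 71 -> R from 39
Insert 18: L from 83 -> L from 33
Insert 54: L from 83 -> R from 33 -> L from 71 -> R from 39 -> L from 63

In-order: [18, 33, 34, 39, 54, 63, 71, 83]


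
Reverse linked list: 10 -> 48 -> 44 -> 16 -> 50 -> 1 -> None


Step 1: curr=10, set curr.next=prev(None) | reversed so far: 10
Step 2: curr=48, set curr.next=prev(10) | reversed so far: 48 -> 10
Step 3: curr=44, set curr.next=prev(48) | reversed so far: 44 -> 48 -> 10
Step 4: curr=16, set curr.next=prev(44) | reversed so far: 16 -> 44 -> 48 -> 10
Step 5: curr=50, set curr.next=prev(16) | reversed so far: 50 -> 16 -> 44 -> 48 -> 10
Step 6: curr=1, set curr.next=prev(50) | reversed so far: 1 -> 50 -> 16 -> 44 -> 48 -> 10

1 -> 50 -> 16 -> 44 -> 48 -> 10 -> None


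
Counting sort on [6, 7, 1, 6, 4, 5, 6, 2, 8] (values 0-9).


Input: [6, 7, 1, 6, 4, 5, 6, 2, 8]
Counts: [0, 1, 1, 0, 1, 1, 3, 1, 1, 0]

Sorted: [1, 2, 4, 5, 6, 6, 6, 7, 8]


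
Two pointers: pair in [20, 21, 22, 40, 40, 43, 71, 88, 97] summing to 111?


lo=0(20)+hi=8(97)=117
lo=0(20)+hi=7(88)=108
lo=1(21)+hi=7(88)=109
lo=2(22)+hi=7(88)=110
lo=3(40)+hi=7(88)=128
lo=3(40)+hi=6(71)=111

Yes: 40+71=111


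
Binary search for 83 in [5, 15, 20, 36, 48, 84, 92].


Step 1: lo=0, hi=6, mid=3, val=36
Step 2: lo=4, hi=6, mid=5, val=84
Step 3: lo=4, hi=4, mid=4, val=48

Not found


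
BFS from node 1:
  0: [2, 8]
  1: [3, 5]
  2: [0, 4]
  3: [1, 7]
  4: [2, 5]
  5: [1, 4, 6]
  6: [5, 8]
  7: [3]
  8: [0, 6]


Visit 1, enqueue [3, 5]
Visit 3, enqueue [7]
Visit 5, enqueue [4, 6]
Visit 7, enqueue []
Visit 4, enqueue [2]
Visit 6, enqueue [8]
Visit 2, enqueue [0]
Visit 8, enqueue []
Visit 0, enqueue []

BFS order: [1, 3, 5, 7, 4, 6, 2, 8, 0]


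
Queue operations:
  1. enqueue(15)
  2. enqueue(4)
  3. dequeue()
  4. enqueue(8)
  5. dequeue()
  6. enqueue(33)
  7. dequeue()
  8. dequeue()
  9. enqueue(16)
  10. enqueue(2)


enqueue(15) -> [15]
enqueue(4) -> [15, 4]
dequeue()->15, [4]
enqueue(8) -> [4, 8]
dequeue()->4, [8]
enqueue(33) -> [8, 33]
dequeue()->8, [33]
dequeue()->33, []
enqueue(16) -> [16]
enqueue(2) -> [16, 2]

Final queue: [16, 2]


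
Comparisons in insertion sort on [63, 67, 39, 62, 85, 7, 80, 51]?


Algorithm: insertion sort
Input: [63, 67, 39, 62, 85, 7, 80, 51]
Sorted: [7, 39, 51, 62, 63, 67, 80, 85]

20


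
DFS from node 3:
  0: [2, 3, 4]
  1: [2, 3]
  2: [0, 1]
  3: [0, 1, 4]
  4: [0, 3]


Visit 3, push [4, 1, 0]
Visit 0, push [4, 2]
Visit 2, push [1]
Visit 1, push []
Visit 4, push []

DFS order: [3, 0, 2, 1, 4]


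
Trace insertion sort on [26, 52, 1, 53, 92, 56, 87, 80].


Initial: [26, 52, 1, 53, 92, 56, 87, 80]
Insert 52: [26, 52, 1, 53, 92, 56, 87, 80]
Insert 1: [1, 26, 52, 53, 92, 56, 87, 80]
Insert 53: [1, 26, 52, 53, 92, 56, 87, 80]
Insert 92: [1, 26, 52, 53, 92, 56, 87, 80]
Insert 56: [1, 26, 52, 53, 56, 92, 87, 80]
Insert 87: [1, 26, 52, 53, 56, 87, 92, 80]
Insert 80: [1, 26, 52, 53, 56, 80, 87, 92]

Sorted: [1, 26, 52, 53, 56, 80, 87, 92]


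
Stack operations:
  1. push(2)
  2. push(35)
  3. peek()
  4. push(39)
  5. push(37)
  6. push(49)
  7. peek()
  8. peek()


push(2) -> [2]
push(35) -> [2, 35]
peek()->35
push(39) -> [2, 35, 39]
push(37) -> [2, 35, 39, 37]
push(49) -> [2, 35, 39, 37, 49]
peek()->49
peek()->49

Final stack: [2, 35, 39, 37, 49]


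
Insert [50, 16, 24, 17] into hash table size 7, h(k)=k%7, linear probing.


Insert 50: h=1 -> slot 1
Insert 16: h=2 -> slot 2
Insert 24: h=3 -> slot 3
Insert 17: h=3, 1 probes -> slot 4

Table: [None, 50, 16, 24, 17, None, None]


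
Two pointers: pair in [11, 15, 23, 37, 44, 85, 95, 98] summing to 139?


lo=0(11)+hi=7(98)=109
lo=1(15)+hi=7(98)=113
lo=2(23)+hi=7(98)=121
lo=3(37)+hi=7(98)=135
lo=4(44)+hi=7(98)=142
lo=4(44)+hi=6(95)=139

Yes: 44+95=139


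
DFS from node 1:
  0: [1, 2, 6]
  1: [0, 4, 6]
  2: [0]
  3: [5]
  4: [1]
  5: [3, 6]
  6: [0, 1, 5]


Visit 1, push [6, 4, 0]
Visit 0, push [6, 2]
Visit 2, push []
Visit 6, push [5]
Visit 5, push [3]
Visit 3, push []
Visit 4, push []

DFS order: [1, 0, 2, 6, 5, 3, 4]


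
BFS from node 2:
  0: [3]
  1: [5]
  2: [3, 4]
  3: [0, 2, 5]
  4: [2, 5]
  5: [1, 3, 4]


Visit 2, enqueue [3, 4]
Visit 3, enqueue [0, 5]
Visit 4, enqueue []
Visit 0, enqueue []
Visit 5, enqueue [1]
Visit 1, enqueue []

BFS order: [2, 3, 4, 0, 5, 1]


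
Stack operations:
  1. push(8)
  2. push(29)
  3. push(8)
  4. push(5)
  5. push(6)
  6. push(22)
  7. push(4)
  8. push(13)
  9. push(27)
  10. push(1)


push(8) -> [8]
push(29) -> [8, 29]
push(8) -> [8, 29, 8]
push(5) -> [8, 29, 8, 5]
push(6) -> [8, 29, 8, 5, 6]
push(22) -> [8, 29, 8, 5, 6, 22]
push(4) -> [8, 29, 8, 5, 6, 22, 4]
push(13) -> [8, 29, 8, 5, 6, 22, 4, 13]
push(27) -> [8, 29, 8, 5, 6, 22, 4, 13, 27]
push(1) -> [8, 29, 8, 5, 6, 22, 4, 13, 27, 1]

Final stack: [8, 29, 8, 5, 6, 22, 4, 13, 27, 1]


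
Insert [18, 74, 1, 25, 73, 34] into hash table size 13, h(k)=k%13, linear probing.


Insert 18: h=5 -> slot 5
Insert 74: h=9 -> slot 9
Insert 1: h=1 -> slot 1
Insert 25: h=12 -> slot 12
Insert 73: h=8 -> slot 8
Insert 34: h=8, 2 probes -> slot 10

Table: [None, 1, None, None, None, 18, None, None, 73, 74, 34, None, 25]


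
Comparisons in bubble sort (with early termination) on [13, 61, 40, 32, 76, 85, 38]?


Algorithm: bubble sort (with early termination)
Input: [13, 61, 40, 32, 76, 85, 38]
Sorted: [13, 32, 38, 40, 61, 76, 85]

20


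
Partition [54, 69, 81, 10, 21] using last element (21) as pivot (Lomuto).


Pivot: 21
  10 <= 21: swap -> [10, 69, 81, 54, 21]
Place pivot at 1: [10, 21, 81, 54, 69]

Partitioned: [10, 21, 81, 54, 69]


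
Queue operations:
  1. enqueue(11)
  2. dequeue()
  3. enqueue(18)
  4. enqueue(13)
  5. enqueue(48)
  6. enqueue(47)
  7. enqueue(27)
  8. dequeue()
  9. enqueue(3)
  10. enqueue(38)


enqueue(11) -> [11]
dequeue()->11, []
enqueue(18) -> [18]
enqueue(13) -> [18, 13]
enqueue(48) -> [18, 13, 48]
enqueue(47) -> [18, 13, 48, 47]
enqueue(27) -> [18, 13, 48, 47, 27]
dequeue()->18, [13, 48, 47, 27]
enqueue(3) -> [13, 48, 47, 27, 3]
enqueue(38) -> [13, 48, 47, 27, 3, 38]

Final queue: [13, 48, 47, 27, 3, 38]


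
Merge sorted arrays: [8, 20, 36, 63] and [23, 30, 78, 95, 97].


Take 8 from A
Take 20 from A
Take 23 from B
Take 30 from B
Take 36 from A
Take 63 from A

Merged: [8, 20, 23, 30, 36, 63, 78, 95, 97]


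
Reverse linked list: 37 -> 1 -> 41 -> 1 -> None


Step 1: curr=37, set curr.next=prev(None) | reversed so far: 37
Step 2: curr=1, set curr.next=prev(37) | reversed so far: 1 -> 37
Step 3: curr=41, set curr.next=prev(1) | reversed so far: 41 -> 1 -> 37
Step 4: curr=1, set curr.next=prev(41) | reversed so far: 1 -> 41 -> 1 -> 37

1 -> 41 -> 1 -> 37 -> None


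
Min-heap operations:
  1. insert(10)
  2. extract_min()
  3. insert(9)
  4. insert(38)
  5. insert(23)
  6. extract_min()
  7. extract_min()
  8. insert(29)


insert(10) -> [10]
extract_min()->10, []
insert(9) -> [9]
insert(38) -> [9, 38]
insert(23) -> [9, 38, 23]
extract_min()->9, [23, 38]
extract_min()->23, [38]
insert(29) -> [29, 38]

Final heap: [29, 38]


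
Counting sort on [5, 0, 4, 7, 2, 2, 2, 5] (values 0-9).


Input: [5, 0, 4, 7, 2, 2, 2, 5]
Counts: [1, 0, 3, 0, 1, 2, 0, 1, 0, 0]

Sorted: [0, 2, 2, 2, 4, 5, 5, 7]


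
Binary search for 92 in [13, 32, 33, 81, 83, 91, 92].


Step 1: lo=0, hi=6, mid=3, val=81
Step 2: lo=4, hi=6, mid=5, val=91
Step 3: lo=6, hi=6, mid=6, val=92

Found at index 6


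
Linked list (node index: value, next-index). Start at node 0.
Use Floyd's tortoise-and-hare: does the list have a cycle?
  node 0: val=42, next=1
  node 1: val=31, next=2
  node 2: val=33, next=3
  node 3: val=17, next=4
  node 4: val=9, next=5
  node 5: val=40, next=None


Floyd's tortoise (slow, +1) and hare (fast, +2):
  init: slow=0, fast=0
  step 1: slow=1, fast=2
  step 2: slow=2, fast=4
  step 3: fast 4->5->None, no cycle

Cycle: no


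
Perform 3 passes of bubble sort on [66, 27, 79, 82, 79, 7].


Initial: [66, 27, 79, 82, 79, 7]
Pass 1: [27, 66, 79, 79, 7, 82] (3 swaps)
Pass 2: [27, 66, 79, 7, 79, 82] (1 swaps)
Pass 3: [27, 66, 7, 79, 79, 82] (1 swaps)

After 3 passes: [27, 66, 7, 79, 79, 82]


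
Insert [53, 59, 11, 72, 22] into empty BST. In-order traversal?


Insert 53: root
Insert 59: R from 53
Insert 11: L from 53
Insert 72: R from 53 -> R from 59
Insert 22: L from 53 -> R from 11

In-order: [11, 22, 53, 59, 72]


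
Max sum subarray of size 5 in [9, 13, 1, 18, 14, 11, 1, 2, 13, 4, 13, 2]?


[0:5]: 55
[1:6]: 57
[2:7]: 45
[3:8]: 46
[4:9]: 41
[5:10]: 31
[6:11]: 33
[7:12]: 34

Max: 57 at [1:6]


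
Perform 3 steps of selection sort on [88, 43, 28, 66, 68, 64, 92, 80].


Initial: [88, 43, 28, 66, 68, 64, 92, 80]
Step 1: min=28 at 2
  Swap: [28, 43, 88, 66, 68, 64, 92, 80]
Step 2: min=43 at 1
  Swap: [28, 43, 88, 66, 68, 64, 92, 80]
Step 3: min=64 at 5
  Swap: [28, 43, 64, 66, 68, 88, 92, 80]

After 3 steps: [28, 43, 64, 66, 68, 88, 92, 80]


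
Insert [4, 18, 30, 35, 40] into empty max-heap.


Insert 4: [4]
Insert 18: [18, 4]
Insert 30: [30, 4, 18]
Insert 35: [35, 30, 18, 4]
Insert 40: [40, 35, 18, 4, 30]

Final heap: [40, 35, 18, 4, 30]


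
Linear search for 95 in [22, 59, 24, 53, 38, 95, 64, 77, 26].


i=0: 22!=95
i=1: 59!=95
i=2: 24!=95
i=3: 53!=95
i=4: 38!=95
i=5: 95==95 found!

Found at 5, 6 comps


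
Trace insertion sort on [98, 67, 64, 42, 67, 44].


Initial: [98, 67, 64, 42, 67, 44]
Insert 67: [67, 98, 64, 42, 67, 44]
Insert 64: [64, 67, 98, 42, 67, 44]
Insert 42: [42, 64, 67, 98, 67, 44]
Insert 67: [42, 64, 67, 67, 98, 44]
Insert 44: [42, 44, 64, 67, 67, 98]

Sorted: [42, 44, 64, 67, 67, 98]


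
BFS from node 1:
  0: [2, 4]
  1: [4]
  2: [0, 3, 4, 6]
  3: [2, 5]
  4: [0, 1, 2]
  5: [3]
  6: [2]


Visit 1, enqueue [4]
Visit 4, enqueue [0, 2]
Visit 0, enqueue []
Visit 2, enqueue [3, 6]
Visit 3, enqueue [5]
Visit 6, enqueue []
Visit 5, enqueue []

BFS order: [1, 4, 0, 2, 3, 6, 5]


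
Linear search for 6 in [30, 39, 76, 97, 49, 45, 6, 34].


i=0: 30!=6
i=1: 39!=6
i=2: 76!=6
i=3: 97!=6
i=4: 49!=6
i=5: 45!=6
i=6: 6==6 found!

Found at 6, 7 comps


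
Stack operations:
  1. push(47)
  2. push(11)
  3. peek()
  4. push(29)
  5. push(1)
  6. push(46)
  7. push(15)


push(47) -> [47]
push(11) -> [47, 11]
peek()->11
push(29) -> [47, 11, 29]
push(1) -> [47, 11, 29, 1]
push(46) -> [47, 11, 29, 1, 46]
push(15) -> [47, 11, 29, 1, 46, 15]

Final stack: [47, 11, 29, 1, 46, 15]


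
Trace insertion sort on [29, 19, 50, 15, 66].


Initial: [29, 19, 50, 15, 66]
Insert 19: [19, 29, 50, 15, 66]
Insert 50: [19, 29, 50, 15, 66]
Insert 15: [15, 19, 29, 50, 66]
Insert 66: [15, 19, 29, 50, 66]

Sorted: [15, 19, 29, 50, 66]


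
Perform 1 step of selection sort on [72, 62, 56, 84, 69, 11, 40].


Initial: [72, 62, 56, 84, 69, 11, 40]
Step 1: min=11 at 5
  Swap: [11, 62, 56, 84, 69, 72, 40]

After 1 step: [11, 62, 56, 84, 69, 72, 40]


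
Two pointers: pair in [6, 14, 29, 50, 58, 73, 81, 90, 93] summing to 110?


lo=0(6)+hi=8(93)=99
lo=1(14)+hi=8(93)=107
lo=2(29)+hi=8(93)=122
lo=2(29)+hi=7(90)=119
lo=2(29)+hi=6(81)=110

Yes: 29+81=110


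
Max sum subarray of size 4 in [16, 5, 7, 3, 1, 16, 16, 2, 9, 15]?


[0:4]: 31
[1:5]: 16
[2:6]: 27
[3:7]: 36
[4:8]: 35
[5:9]: 43
[6:10]: 42

Max: 43 at [5:9]


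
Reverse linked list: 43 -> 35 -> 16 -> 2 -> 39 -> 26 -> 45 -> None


Step 1: curr=43, set curr.next=prev(None) | reversed so far: 43
Step 2: curr=35, set curr.next=prev(43) | reversed so far: 35 -> 43
Step 3: curr=16, set curr.next=prev(35) | reversed so far: 16 -> 35 -> 43
Step 4: curr=2, set curr.next=prev(16) | reversed so far: 2 -> 16 -> 35 -> 43
Step 5: curr=39, set curr.next=prev(2) | reversed so far: 39 -> 2 -> 16 -> 35 -> 43
Step 6: curr=26, set curr.next=prev(39) | reversed so far: 26 -> 39 -> 2 -> 16 -> 35 -> 43
Step 7: curr=45, set curr.next=prev(26) | reversed so far: 45 -> 26 -> 39 -> 2 -> 16 -> 35 -> 43

45 -> 26 -> 39 -> 2 -> 16 -> 35 -> 43 -> None


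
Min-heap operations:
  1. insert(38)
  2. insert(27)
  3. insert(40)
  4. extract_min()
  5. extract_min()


insert(38) -> [38]
insert(27) -> [27, 38]
insert(40) -> [27, 38, 40]
extract_min()->27, [38, 40]
extract_min()->38, [40]

Final heap: [40]


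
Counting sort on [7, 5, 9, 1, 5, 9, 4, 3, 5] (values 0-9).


Input: [7, 5, 9, 1, 5, 9, 4, 3, 5]
Counts: [0, 1, 0, 1, 1, 3, 0, 1, 0, 2]

Sorted: [1, 3, 4, 5, 5, 5, 7, 9, 9]


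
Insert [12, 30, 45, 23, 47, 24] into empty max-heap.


Insert 12: [12]
Insert 30: [30, 12]
Insert 45: [45, 12, 30]
Insert 23: [45, 23, 30, 12]
Insert 47: [47, 45, 30, 12, 23]
Insert 24: [47, 45, 30, 12, 23, 24]

Final heap: [47, 45, 30, 12, 23, 24]


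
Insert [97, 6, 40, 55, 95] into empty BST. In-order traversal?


Insert 97: root
Insert 6: L from 97
Insert 40: L from 97 -> R from 6
Insert 55: L from 97 -> R from 6 -> R from 40
Insert 95: L from 97 -> R from 6 -> R from 40 -> R from 55

In-order: [6, 40, 55, 95, 97]


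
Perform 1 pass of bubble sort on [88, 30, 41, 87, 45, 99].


Initial: [88, 30, 41, 87, 45, 99]
Pass 1: [30, 41, 87, 45, 88, 99] (4 swaps)

After 1 pass: [30, 41, 87, 45, 88, 99]


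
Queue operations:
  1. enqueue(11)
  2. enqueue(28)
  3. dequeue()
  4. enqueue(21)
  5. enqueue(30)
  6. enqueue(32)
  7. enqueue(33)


enqueue(11) -> [11]
enqueue(28) -> [11, 28]
dequeue()->11, [28]
enqueue(21) -> [28, 21]
enqueue(30) -> [28, 21, 30]
enqueue(32) -> [28, 21, 30, 32]
enqueue(33) -> [28, 21, 30, 32, 33]

Final queue: [28, 21, 30, 32, 33]


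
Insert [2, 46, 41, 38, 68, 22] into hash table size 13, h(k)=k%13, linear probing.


Insert 2: h=2 -> slot 2
Insert 46: h=7 -> slot 7
Insert 41: h=2, 1 probes -> slot 3
Insert 38: h=12 -> slot 12
Insert 68: h=3, 1 probes -> slot 4
Insert 22: h=9 -> slot 9

Table: [None, None, 2, 41, 68, None, None, 46, None, 22, None, None, 38]


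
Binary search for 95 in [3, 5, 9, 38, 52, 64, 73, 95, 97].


Step 1: lo=0, hi=8, mid=4, val=52
Step 2: lo=5, hi=8, mid=6, val=73
Step 3: lo=7, hi=8, mid=7, val=95

Found at index 7


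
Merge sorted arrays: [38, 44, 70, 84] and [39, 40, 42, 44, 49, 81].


Take 38 from A
Take 39 from B
Take 40 from B
Take 42 from B
Take 44 from A
Take 44 from B
Take 49 from B
Take 70 from A
Take 81 from B

Merged: [38, 39, 40, 42, 44, 44, 49, 70, 81, 84]


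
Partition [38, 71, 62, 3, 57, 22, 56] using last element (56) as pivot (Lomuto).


Pivot: 56
  38 <= 56: advance i (no swap)
  3 <= 56: swap -> [38, 3, 62, 71, 57, 22, 56]
  22 <= 56: swap -> [38, 3, 22, 71, 57, 62, 56]
Place pivot at 3: [38, 3, 22, 56, 57, 62, 71]

Partitioned: [38, 3, 22, 56, 57, 62, 71]


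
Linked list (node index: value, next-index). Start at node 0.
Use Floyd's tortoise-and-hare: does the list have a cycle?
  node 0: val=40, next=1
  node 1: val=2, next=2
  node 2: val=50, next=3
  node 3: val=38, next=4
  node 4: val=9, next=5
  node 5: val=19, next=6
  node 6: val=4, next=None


Floyd's tortoise (slow, +1) and hare (fast, +2):
  init: slow=0, fast=0
  step 1: slow=1, fast=2
  step 2: slow=2, fast=4
  step 3: slow=3, fast=6
  step 4: fast -> None, no cycle

Cycle: no


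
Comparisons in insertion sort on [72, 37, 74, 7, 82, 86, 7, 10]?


Algorithm: insertion sort
Input: [72, 37, 74, 7, 82, 86, 7, 10]
Sorted: [7, 7, 10, 37, 72, 74, 82, 86]

19


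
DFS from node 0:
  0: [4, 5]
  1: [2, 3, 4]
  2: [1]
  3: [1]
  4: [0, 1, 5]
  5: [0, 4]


Visit 0, push [5, 4]
Visit 4, push [5, 1]
Visit 1, push [3, 2]
Visit 2, push []
Visit 3, push []
Visit 5, push []

DFS order: [0, 4, 1, 2, 3, 5]


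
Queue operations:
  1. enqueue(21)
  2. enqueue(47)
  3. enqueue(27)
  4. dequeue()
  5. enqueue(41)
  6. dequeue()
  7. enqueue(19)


enqueue(21) -> [21]
enqueue(47) -> [21, 47]
enqueue(27) -> [21, 47, 27]
dequeue()->21, [47, 27]
enqueue(41) -> [47, 27, 41]
dequeue()->47, [27, 41]
enqueue(19) -> [27, 41, 19]

Final queue: [27, 41, 19]


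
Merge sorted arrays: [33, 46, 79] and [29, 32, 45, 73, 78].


Take 29 from B
Take 32 from B
Take 33 from A
Take 45 from B
Take 46 from A
Take 73 from B
Take 78 from B

Merged: [29, 32, 33, 45, 46, 73, 78, 79]


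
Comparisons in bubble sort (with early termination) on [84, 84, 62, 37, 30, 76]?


Algorithm: bubble sort (with early termination)
Input: [84, 84, 62, 37, 30, 76]
Sorted: [30, 37, 62, 76, 84, 84]

15


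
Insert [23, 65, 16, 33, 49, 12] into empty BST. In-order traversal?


Insert 23: root
Insert 65: R from 23
Insert 16: L from 23
Insert 33: R from 23 -> L from 65
Insert 49: R from 23 -> L from 65 -> R from 33
Insert 12: L from 23 -> L from 16

In-order: [12, 16, 23, 33, 49, 65]


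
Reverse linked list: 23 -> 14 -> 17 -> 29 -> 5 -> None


Step 1: curr=23, set curr.next=prev(None) | reversed so far: 23
Step 2: curr=14, set curr.next=prev(23) | reversed so far: 14 -> 23
Step 3: curr=17, set curr.next=prev(14) | reversed so far: 17 -> 14 -> 23
Step 4: curr=29, set curr.next=prev(17) | reversed so far: 29 -> 17 -> 14 -> 23
Step 5: curr=5, set curr.next=prev(29) | reversed so far: 5 -> 29 -> 17 -> 14 -> 23

5 -> 29 -> 17 -> 14 -> 23 -> None


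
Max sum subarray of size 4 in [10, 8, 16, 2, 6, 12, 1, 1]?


[0:4]: 36
[1:5]: 32
[2:6]: 36
[3:7]: 21
[4:8]: 20

Max: 36 at [0:4]


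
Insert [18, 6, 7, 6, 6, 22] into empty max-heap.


Insert 18: [18]
Insert 6: [18, 6]
Insert 7: [18, 6, 7]
Insert 6: [18, 6, 7, 6]
Insert 6: [18, 6, 7, 6, 6]
Insert 22: [22, 6, 18, 6, 6, 7]

Final heap: [22, 6, 18, 6, 6, 7]


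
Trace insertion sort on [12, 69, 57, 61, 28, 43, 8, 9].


Initial: [12, 69, 57, 61, 28, 43, 8, 9]
Insert 69: [12, 69, 57, 61, 28, 43, 8, 9]
Insert 57: [12, 57, 69, 61, 28, 43, 8, 9]
Insert 61: [12, 57, 61, 69, 28, 43, 8, 9]
Insert 28: [12, 28, 57, 61, 69, 43, 8, 9]
Insert 43: [12, 28, 43, 57, 61, 69, 8, 9]
Insert 8: [8, 12, 28, 43, 57, 61, 69, 9]
Insert 9: [8, 9, 12, 28, 43, 57, 61, 69]

Sorted: [8, 9, 12, 28, 43, 57, 61, 69]


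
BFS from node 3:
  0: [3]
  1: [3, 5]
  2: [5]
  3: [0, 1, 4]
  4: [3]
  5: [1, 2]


Visit 3, enqueue [0, 1, 4]
Visit 0, enqueue []
Visit 1, enqueue [5]
Visit 4, enqueue []
Visit 5, enqueue [2]
Visit 2, enqueue []

BFS order: [3, 0, 1, 4, 5, 2]


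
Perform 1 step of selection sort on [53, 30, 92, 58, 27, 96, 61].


Initial: [53, 30, 92, 58, 27, 96, 61]
Step 1: min=27 at 4
  Swap: [27, 30, 92, 58, 53, 96, 61]

After 1 step: [27, 30, 92, 58, 53, 96, 61]


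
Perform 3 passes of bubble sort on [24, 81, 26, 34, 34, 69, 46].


Initial: [24, 81, 26, 34, 34, 69, 46]
Pass 1: [24, 26, 34, 34, 69, 46, 81] (5 swaps)
Pass 2: [24, 26, 34, 34, 46, 69, 81] (1 swaps)
Pass 3: [24, 26, 34, 34, 46, 69, 81] (0 swaps)

After 3 passes: [24, 26, 34, 34, 46, 69, 81]


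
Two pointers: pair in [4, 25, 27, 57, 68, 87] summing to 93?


lo=0(4)+hi=5(87)=91
lo=1(25)+hi=5(87)=112
lo=1(25)+hi=4(68)=93

Yes: 25+68=93


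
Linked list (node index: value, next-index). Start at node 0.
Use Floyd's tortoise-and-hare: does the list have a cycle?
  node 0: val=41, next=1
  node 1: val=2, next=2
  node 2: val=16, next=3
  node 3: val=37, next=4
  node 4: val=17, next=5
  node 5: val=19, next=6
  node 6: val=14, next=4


Floyd's tortoise (slow, +1) and hare (fast, +2):
  init: slow=0, fast=0
  step 1: slow=1, fast=2
  step 2: slow=2, fast=4
  step 3: slow=3, fast=6
  step 4: slow=4, fast=5
  step 5: slow=5, fast=4
  step 6: slow=6, fast=6
  slow == fast at node 6: cycle detected

Cycle: yes


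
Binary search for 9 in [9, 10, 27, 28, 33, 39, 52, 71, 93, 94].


Step 1: lo=0, hi=9, mid=4, val=33
Step 2: lo=0, hi=3, mid=1, val=10
Step 3: lo=0, hi=0, mid=0, val=9

Found at index 0


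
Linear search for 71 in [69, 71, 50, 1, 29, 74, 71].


i=0: 69!=71
i=1: 71==71 found!

Found at 1, 2 comps


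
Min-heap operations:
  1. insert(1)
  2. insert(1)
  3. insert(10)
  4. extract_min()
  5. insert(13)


insert(1) -> [1]
insert(1) -> [1, 1]
insert(10) -> [1, 1, 10]
extract_min()->1, [1, 10]
insert(13) -> [1, 10, 13]

Final heap: [1, 10, 13]


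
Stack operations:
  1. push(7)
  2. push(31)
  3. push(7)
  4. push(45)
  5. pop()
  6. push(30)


push(7) -> [7]
push(31) -> [7, 31]
push(7) -> [7, 31, 7]
push(45) -> [7, 31, 7, 45]
pop()->45, [7, 31, 7]
push(30) -> [7, 31, 7, 30]

Final stack: [7, 31, 7, 30]


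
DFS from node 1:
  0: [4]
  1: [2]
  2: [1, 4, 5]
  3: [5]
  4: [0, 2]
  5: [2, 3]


Visit 1, push [2]
Visit 2, push [5, 4]
Visit 4, push [0]
Visit 0, push []
Visit 5, push [3]
Visit 3, push []

DFS order: [1, 2, 4, 0, 5, 3]


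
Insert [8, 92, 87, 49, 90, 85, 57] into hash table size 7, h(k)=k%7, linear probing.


Insert 8: h=1 -> slot 1
Insert 92: h=1, 1 probes -> slot 2
Insert 87: h=3 -> slot 3
Insert 49: h=0 -> slot 0
Insert 90: h=6 -> slot 6
Insert 85: h=1, 3 probes -> slot 4
Insert 57: h=1, 4 probes -> slot 5

Table: [49, 8, 92, 87, 85, 57, 90]


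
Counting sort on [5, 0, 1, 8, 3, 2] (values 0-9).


Input: [5, 0, 1, 8, 3, 2]
Counts: [1, 1, 1, 1, 0, 1, 0, 0, 1, 0]

Sorted: [0, 1, 2, 3, 5, 8]


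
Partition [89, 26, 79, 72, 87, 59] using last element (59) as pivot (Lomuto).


Pivot: 59
  26 <= 59: swap -> [26, 89, 79, 72, 87, 59]
Place pivot at 1: [26, 59, 79, 72, 87, 89]

Partitioned: [26, 59, 79, 72, 87, 89]


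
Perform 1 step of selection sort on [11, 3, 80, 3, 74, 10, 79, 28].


Initial: [11, 3, 80, 3, 74, 10, 79, 28]
Step 1: min=3 at 1
  Swap: [3, 11, 80, 3, 74, 10, 79, 28]

After 1 step: [3, 11, 80, 3, 74, 10, 79, 28]


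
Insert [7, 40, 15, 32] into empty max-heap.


Insert 7: [7]
Insert 40: [40, 7]
Insert 15: [40, 7, 15]
Insert 32: [40, 32, 15, 7]

Final heap: [40, 32, 15, 7]


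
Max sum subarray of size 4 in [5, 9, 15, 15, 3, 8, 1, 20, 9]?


[0:4]: 44
[1:5]: 42
[2:6]: 41
[3:7]: 27
[4:8]: 32
[5:9]: 38

Max: 44 at [0:4]


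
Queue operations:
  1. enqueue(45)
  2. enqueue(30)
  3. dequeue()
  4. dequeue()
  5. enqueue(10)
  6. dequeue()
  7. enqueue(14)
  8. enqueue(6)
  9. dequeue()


enqueue(45) -> [45]
enqueue(30) -> [45, 30]
dequeue()->45, [30]
dequeue()->30, []
enqueue(10) -> [10]
dequeue()->10, []
enqueue(14) -> [14]
enqueue(6) -> [14, 6]
dequeue()->14, [6]

Final queue: [6]


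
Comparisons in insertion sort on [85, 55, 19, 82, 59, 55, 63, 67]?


Algorithm: insertion sort
Input: [85, 55, 19, 82, 59, 55, 63, 67]
Sorted: [19, 55, 55, 59, 63, 67, 82, 85]

18


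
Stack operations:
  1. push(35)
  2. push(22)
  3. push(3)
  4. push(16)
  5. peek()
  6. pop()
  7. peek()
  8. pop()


push(35) -> [35]
push(22) -> [35, 22]
push(3) -> [35, 22, 3]
push(16) -> [35, 22, 3, 16]
peek()->16
pop()->16, [35, 22, 3]
peek()->3
pop()->3, [35, 22]

Final stack: [35, 22]


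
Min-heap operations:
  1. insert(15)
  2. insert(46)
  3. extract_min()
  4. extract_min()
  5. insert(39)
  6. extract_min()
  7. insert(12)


insert(15) -> [15]
insert(46) -> [15, 46]
extract_min()->15, [46]
extract_min()->46, []
insert(39) -> [39]
extract_min()->39, []
insert(12) -> [12]

Final heap: [12]


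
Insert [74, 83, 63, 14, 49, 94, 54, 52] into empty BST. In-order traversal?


Insert 74: root
Insert 83: R from 74
Insert 63: L from 74
Insert 14: L from 74 -> L from 63
Insert 49: L from 74 -> L from 63 -> R from 14
Insert 94: R from 74 -> R from 83
Insert 54: L from 74 -> L from 63 -> R from 14 -> R from 49
Insert 52: L from 74 -> L from 63 -> R from 14 -> R from 49 -> L from 54

In-order: [14, 49, 52, 54, 63, 74, 83, 94]


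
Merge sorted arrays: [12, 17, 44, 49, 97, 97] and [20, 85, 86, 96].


Take 12 from A
Take 17 from A
Take 20 from B
Take 44 from A
Take 49 from A
Take 85 from B
Take 86 from B
Take 96 from B

Merged: [12, 17, 20, 44, 49, 85, 86, 96, 97, 97]


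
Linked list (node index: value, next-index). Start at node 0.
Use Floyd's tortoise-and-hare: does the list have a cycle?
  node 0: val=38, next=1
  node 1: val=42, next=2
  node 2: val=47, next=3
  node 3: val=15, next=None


Floyd's tortoise (slow, +1) and hare (fast, +2):
  init: slow=0, fast=0
  step 1: slow=1, fast=2
  step 2: fast 2->3->None, no cycle

Cycle: no


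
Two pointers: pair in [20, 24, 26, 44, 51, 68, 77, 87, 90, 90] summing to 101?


lo=0(20)+hi=9(90)=110
lo=0(20)+hi=8(90)=110
lo=0(20)+hi=7(87)=107
lo=0(20)+hi=6(77)=97
lo=1(24)+hi=6(77)=101

Yes: 24+77=101


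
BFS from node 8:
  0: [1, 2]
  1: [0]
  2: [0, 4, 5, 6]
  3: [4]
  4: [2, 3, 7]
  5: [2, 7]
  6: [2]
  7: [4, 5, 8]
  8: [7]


Visit 8, enqueue [7]
Visit 7, enqueue [4, 5]
Visit 4, enqueue [2, 3]
Visit 5, enqueue []
Visit 2, enqueue [0, 6]
Visit 3, enqueue []
Visit 0, enqueue [1]
Visit 6, enqueue []
Visit 1, enqueue []

BFS order: [8, 7, 4, 5, 2, 3, 0, 6, 1]


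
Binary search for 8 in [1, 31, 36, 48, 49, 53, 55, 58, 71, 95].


Step 1: lo=0, hi=9, mid=4, val=49
Step 2: lo=0, hi=3, mid=1, val=31
Step 3: lo=0, hi=0, mid=0, val=1

Not found


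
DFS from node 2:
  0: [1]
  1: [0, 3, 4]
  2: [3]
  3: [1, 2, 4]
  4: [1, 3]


Visit 2, push [3]
Visit 3, push [4, 1]
Visit 1, push [4, 0]
Visit 0, push []
Visit 4, push []

DFS order: [2, 3, 1, 0, 4]


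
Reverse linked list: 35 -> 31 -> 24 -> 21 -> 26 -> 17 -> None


Step 1: curr=35, set curr.next=prev(None) | reversed so far: 35
Step 2: curr=31, set curr.next=prev(35) | reversed so far: 31 -> 35
Step 3: curr=24, set curr.next=prev(31) | reversed so far: 24 -> 31 -> 35
Step 4: curr=21, set curr.next=prev(24) | reversed so far: 21 -> 24 -> 31 -> 35
Step 5: curr=26, set curr.next=prev(21) | reversed so far: 26 -> 21 -> 24 -> 31 -> 35
Step 6: curr=17, set curr.next=prev(26) | reversed so far: 17 -> 26 -> 21 -> 24 -> 31 -> 35

17 -> 26 -> 21 -> 24 -> 31 -> 35 -> None


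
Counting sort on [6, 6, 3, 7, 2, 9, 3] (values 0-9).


Input: [6, 6, 3, 7, 2, 9, 3]
Counts: [0, 0, 1, 2, 0, 0, 2, 1, 0, 1]

Sorted: [2, 3, 3, 6, 6, 7, 9]


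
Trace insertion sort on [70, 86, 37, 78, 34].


Initial: [70, 86, 37, 78, 34]
Insert 86: [70, 86, 37, 78, 34]
Insert 37: [37, 70, 86, 78, 34]
Insert 78: [37, 70, 78, 86, 34]
Insert 34: [34, 37, 70, 78, 86]

Sorted: [34, 37, 70, 78, 86]


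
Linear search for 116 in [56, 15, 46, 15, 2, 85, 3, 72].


i=0: 56!=116
i=1: 15!=116
i=2: 46!=116
i=3: 15!=116
i=4: 2!=116
i=5: 85!=116
i=6: 3!=116
i=7: 72!=116

Not found, 8 comps


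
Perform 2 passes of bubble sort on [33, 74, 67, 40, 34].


Initial: [33, 74, 67, 40, 34]
Pass 1: [33, 67, 40, 34, 74] (3 swaps)
Pass 2: [33, 40, 34, 67, 74] (2 swaps)

After 2 passes: [33, 40, 34, 67, 74]


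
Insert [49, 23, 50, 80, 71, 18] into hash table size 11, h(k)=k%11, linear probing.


Insert 49: h=5 -> slot 5
Insert 23: h=1 -> slot 1
Insert 50: h=6 -> slot 6
Insert 80: h=3 -> slot 3
Insert 71: h=5, 2 probes -> slot 7
Insert 18: h=7, 1 probes -> slot 8

Table: [None, 23, None, 80, None, 49, 50, 71, 18, None, None]


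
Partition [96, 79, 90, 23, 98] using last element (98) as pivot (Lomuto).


Pivot: 98
  96 <= 98: advance i (no swap)
  79 <= 98: advance i (no swap)
  90 <= 98: advance i (no swap)
  23 <= 98: advance i (no swap)
Place pivot at 4: [96, 79, 90, 23, 98]

Partitioned: [96, 79, 90, 23, 98]


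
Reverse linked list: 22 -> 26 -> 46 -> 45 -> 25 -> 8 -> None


Step 1: curr=22, set curr.next=prev(None) | reversed so far: 22
Step 2: curr=26, set curr.next=prev(22) | reversed so far: 26 -> 22
Step 3: curr=46, set curr.next=prev(26) | reversed so far: 46 -> 26 -> 22
Step 4: curr=45, set curr.next=prev(46) | reversed so far: 45 -> 46 -> 26 -> 22
Step 5: curr=25, set curr.next=prev(45) | reversed so far: 25 -> 45 -> 46 -> 26 -> 22
Step 6: curr=8, set curr.next=prev(25) | reversed so far: 8 -> 25 -> 45 -> 46 -> 26 -> 22

8 -> 25 -> 45 -> 46 -> 26 -> 22 -> None


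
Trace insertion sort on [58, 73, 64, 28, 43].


Initial: [58, 73, 64, 28, 43]
Insert 73: [58, 73, 64, 28, 43]
Insert 64: [58, 64, 73, 28, 43]
Insert 28: [28, 58, 64, 73, 43]
Insert 43: [28, 43, 58, 64, 73]

Sorted: [28, 43, 58, 64, 73]


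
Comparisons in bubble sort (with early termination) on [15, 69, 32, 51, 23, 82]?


Algorithm: bubble sort (with early termination)
Input: [15, 69, 32, 51, 23, 82]
Sorted: [15, 23, 32, 51, 69, 82]

14


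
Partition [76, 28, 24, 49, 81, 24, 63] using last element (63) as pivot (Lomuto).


Pivot: 63
  28 <= 63: swap -> [28, 76, 24, 49, 81, 24, 63]
  24 <= 63: swap -> [28, 24, 76, 49, 81, 24, 63]
  49 <= 63: swap -> [28, 24, 49, 76, 81, 24, 63]
  24 <= 63: swap -> [28, 24, 49, 24, 81, 76, 63]
Place pivot at 4: [28, 24, 49, 24, 63, 76, 81]

Partitioned: [28, 24, 49, 24, 63, 76, 81]
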